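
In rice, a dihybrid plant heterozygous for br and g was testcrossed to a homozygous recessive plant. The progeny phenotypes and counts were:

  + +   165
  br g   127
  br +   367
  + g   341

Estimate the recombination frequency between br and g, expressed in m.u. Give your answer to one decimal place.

29.2 m.u.

The two most frequent classes, + g (341) and br + (367), are the parental types, so the F1 was + g / br +.
The recombinant classes are + + and br g: 165 + 127 = 292.
Recombination frequency = 292/1000 = 0.2920 ≈ 29.2%, i.e. 29.2 m.u.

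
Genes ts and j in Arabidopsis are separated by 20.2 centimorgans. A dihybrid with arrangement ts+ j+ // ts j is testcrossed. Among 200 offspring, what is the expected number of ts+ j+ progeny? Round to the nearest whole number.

A map distance of 20.2 centimorgans corresponds to a recombination frequency of 0.202.
The F1 is ts+ j+ / ts j, so ts+ j+ is a parental gamete class with expected frequency (1 − r)/2 = 0.798/2 = 0.3990.
Expected number = 0.3990 × 200 = 79.80 ≈ 80.

80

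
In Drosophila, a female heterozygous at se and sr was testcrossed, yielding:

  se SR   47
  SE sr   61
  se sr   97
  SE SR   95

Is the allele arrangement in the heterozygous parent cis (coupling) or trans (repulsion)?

cis

The two most frequent classes are SE SR (95) and se sr (97); these are the parental (non-recombinant) types.
So the F1 carried SE SR on one chromosome and se sr on the other — the recessive alleles are on the same chromosome (cis / coupling).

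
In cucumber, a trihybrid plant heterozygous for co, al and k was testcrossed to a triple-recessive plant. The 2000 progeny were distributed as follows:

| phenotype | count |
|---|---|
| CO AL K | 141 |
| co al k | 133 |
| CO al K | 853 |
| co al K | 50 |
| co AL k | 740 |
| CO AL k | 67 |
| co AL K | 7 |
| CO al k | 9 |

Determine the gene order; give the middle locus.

The two most frequent reciprocal classes, co AL k and CO al K, are the parental types, so the F1 was co AL k / CO al K.
The two rarest classes, co AL K and CO al k, are the double crossovers. Comparing them with the parentals, only the k allele has switched, so k is the middle locus and the order is al – k – co.

k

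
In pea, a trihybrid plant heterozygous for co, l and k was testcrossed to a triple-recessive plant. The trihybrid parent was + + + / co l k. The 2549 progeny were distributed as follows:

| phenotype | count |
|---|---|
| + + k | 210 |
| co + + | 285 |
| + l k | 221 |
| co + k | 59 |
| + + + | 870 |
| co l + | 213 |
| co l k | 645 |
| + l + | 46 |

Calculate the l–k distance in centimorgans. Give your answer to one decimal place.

20.7 centimorgans

The two rarest classes, + l + and co + k, are the double crossovers. Comparing them with the parentals, only the l allele has switched, so l is the middle locus and the order is k – l – co.
Crossovers in the k–l interval produce the single-crossover classes + + k and co l + (210 + 213 = 423) plus the double crossovers (105).
RF(k–l) = (423 + 105) / 2549 = 528/2549 = 0.2071 → 20.7 centimorgans.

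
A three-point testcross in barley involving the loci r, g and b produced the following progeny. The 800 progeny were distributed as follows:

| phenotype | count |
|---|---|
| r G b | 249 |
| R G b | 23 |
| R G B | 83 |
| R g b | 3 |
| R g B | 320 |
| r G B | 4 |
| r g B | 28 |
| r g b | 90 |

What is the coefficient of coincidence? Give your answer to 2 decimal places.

The two most frequent reciprocal classes, R g B and r G b, are the parental types, so the F1 was R g B / r G b.
The two rarest classes, R g b and r G B, are the double crossovers. Comparing them with the parentals, only the b allele has switched, so b is the middle locus and the order is g – b – r.
g–b: (173 + 7)/800 = 0.2250; b–r: (51 + 7)/800 = 0.0725.
Expected DCO frequency = 0.2250 × 0.0725 ≈ 0.01631; observed = 7/800 ≈ 0.00875.
Coefficient of coincidence = 0.00875/0.01631 ≈ 0.54.

0.54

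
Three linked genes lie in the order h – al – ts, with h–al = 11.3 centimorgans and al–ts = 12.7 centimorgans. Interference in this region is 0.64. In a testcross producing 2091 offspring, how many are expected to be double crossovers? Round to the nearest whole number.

11

Map distances give recombination frequencies of 0.113 and 0.127 for the two intervals.
With interference 0.64 (so coincidence = 0.36), expected double-crossover frequency = 0.113 × 0.127 × 0.36 = 0.00517.
Expected number = 0.00517 × 2091 = 10.80 ≈ 11.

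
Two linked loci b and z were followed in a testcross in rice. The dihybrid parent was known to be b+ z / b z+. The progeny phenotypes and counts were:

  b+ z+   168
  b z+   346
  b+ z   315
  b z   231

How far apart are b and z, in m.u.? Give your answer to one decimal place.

37.6 m.u.

The recombinant classes are b+ z+ and b z: 168 + 231 = 399.
Recombination frequency = 399/1060 = 0.3764 ≈ 37.6%, i.e. 37.6 m.u.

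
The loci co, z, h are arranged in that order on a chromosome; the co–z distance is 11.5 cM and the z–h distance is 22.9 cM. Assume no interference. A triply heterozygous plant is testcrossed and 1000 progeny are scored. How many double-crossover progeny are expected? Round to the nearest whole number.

26

Map distances give recombination frequencies of 0.115 and 0.229 for the two intervals.
With no interference, expected double-crossover frequency = 0.115 × 0.229 = 0.02633.
Expected number = 0.02633 × 1000 = 26.33 ≈ 26.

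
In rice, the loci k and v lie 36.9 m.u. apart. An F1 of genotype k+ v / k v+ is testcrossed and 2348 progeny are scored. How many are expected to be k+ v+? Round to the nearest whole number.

433

A map distance of 36.9 m.u. corresponds to a recombination frequency of 0.369.
The F1 is k+ v / k v+, so k+ v+ is a recombinant gamete class with expected frequency r/2 = 0.369/2 = 0.1845.
Expected number = 0.1845 × 2348 = 433.21 ≈ 433.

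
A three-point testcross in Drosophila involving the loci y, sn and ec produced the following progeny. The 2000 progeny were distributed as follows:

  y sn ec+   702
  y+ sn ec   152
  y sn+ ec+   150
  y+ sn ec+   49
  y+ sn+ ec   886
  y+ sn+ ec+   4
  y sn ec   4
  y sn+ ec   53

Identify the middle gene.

The two most frequent reciprocal classes, y sn ec+ and y+ sn+ ec, are the parental types, so the F1 was y sn ec+ / y+ sn+ ec.
The two rarest classes, y sn ec and y+ sn+ ec+, are the double crossovers. Comparing them with the parentals, only the ec allele has switched, so ec is the middle locus and the order is sn – ec – y.

ec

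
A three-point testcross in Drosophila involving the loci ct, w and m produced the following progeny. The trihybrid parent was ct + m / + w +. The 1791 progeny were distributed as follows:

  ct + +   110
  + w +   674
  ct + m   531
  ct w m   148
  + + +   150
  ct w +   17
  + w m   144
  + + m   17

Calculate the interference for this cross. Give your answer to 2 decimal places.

The two rarest classes, + + m and ct w +, are the double crossovers. Comparing them with the parentals, only the ct allele has switched, so ct is the middle locus and the order is m – ct – w.
m–ct: (254 + 34)/1791 = 0.1608; ct–w: (298 + 34)/1791 = 0.1854.
Expected DCO frequency = 0.1608 × 0.1854 ≈ 0.02981; observed = 34/1791 ≈ 0.01898.
Coefficient of coincidence = 0.01898/0.02981 ≈ 0.64; interference = 1 − 0.64 = 0.36.

0.36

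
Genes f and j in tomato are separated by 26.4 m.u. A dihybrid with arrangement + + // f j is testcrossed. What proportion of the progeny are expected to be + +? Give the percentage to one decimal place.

36.8%

A map distance of 26.4 m.u. corresponds to a recombination frequency of 0.264.
The F1 is + + / f j, so + + is a parental gamete class with expected frequency (1 − r)/2 = 0.736/2 = 0.3680.
That is 0.3680 = 36.8% of the progeny.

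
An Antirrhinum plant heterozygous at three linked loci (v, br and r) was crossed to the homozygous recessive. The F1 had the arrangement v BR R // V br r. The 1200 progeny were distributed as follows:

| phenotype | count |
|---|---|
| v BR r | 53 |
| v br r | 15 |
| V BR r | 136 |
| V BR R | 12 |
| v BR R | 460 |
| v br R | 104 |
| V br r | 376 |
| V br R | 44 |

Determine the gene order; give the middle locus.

The two rarest classes, V BR R and v br r, are the double crossovers. Comparing them with the parentals, only the v allele has switched, so v is the middle locus and the order is r – v – br.

v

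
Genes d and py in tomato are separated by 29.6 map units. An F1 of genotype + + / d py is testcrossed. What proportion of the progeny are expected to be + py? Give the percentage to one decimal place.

A map distance of 29.6 map units corresponds to a recombination frequency of 0.296.
The F1 is + + / d py, so + py is a recombinant gamete class with expected frequency r/2 = 0.296/2 = 0.1480.
That is 0.1480 = 14.8% of the progeny.

14.8%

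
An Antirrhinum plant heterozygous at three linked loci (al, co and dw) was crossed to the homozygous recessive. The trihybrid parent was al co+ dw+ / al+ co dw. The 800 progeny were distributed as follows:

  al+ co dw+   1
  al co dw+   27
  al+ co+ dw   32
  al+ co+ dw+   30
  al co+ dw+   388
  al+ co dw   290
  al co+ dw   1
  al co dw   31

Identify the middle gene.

dw

The two rarest classes, al co+ dw and al+ co dw+, are the double crossovers. Comparing them with the parentals, only the dw allele has switched, so dw is the middle locus and the order is co – dw – al.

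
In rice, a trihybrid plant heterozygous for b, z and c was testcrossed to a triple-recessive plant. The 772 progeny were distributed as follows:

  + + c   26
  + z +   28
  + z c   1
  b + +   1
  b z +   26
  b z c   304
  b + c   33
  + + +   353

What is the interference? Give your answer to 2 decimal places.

The two most frequent reciprocal classes, + + + and b z c, are the parental types, so the F1 was + + + / b z c.
The two rarest classes, b + + and + z c, are the double crossovers. Comparing them with the parentals, only the b allele has switched, so b is the middle locus and the order is c – b – z.
c–b: (52 + 2)/772 = 0.0699; b–z: (61 + 2)/772 = 0.0816.
Expected DCO frequency = 0.0699 × 0.0816 ≈ 0.00570; observed = 2/772 ≈ 0.00259.
Coefficient of coincidence = 0.00259/0.00570 ≈ 0.45; interference = 1 − 0.45 = 0.55.

0.55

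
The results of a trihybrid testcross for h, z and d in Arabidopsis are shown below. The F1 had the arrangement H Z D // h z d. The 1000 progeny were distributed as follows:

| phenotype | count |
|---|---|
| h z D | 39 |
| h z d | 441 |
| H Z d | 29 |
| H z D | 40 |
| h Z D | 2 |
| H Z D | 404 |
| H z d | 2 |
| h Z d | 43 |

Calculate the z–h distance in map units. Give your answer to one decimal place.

8.7 map units

The two rarest classes, h Z D and H z d, are the double crossovers. Comparing them with the parentals, only the h allele has switched, so h is the middle locus and the order is d – h – z.
Crossovers in the h–z interval produce the single-crossover classes H z D and h Z d (40 + 43 = 83) plus the double crossovers (4).
RF(h–z) = (83 + 4) / 1000 = 87/1000 = 0.0870 → 8.7 map units.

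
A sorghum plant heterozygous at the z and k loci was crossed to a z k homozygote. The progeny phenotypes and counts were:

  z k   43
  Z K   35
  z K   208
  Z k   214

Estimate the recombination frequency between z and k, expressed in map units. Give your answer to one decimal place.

15.6 map units

The two most frequent classes, Z k (214) and z K (208), are the parental types, so the F1 was Z k / z K.
The recombinant classes are Z K and z k: 35 + 43 = 78.
Recombination frequency = 78/500 = 0.1560 ≈ 15.6%, i.e. 15.6 map units.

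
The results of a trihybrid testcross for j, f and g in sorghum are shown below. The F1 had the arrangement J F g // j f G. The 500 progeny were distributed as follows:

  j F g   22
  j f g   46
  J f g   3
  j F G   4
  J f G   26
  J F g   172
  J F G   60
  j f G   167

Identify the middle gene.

The two rarest classes, J f g and j F G, are the double crossovers. Comparing them with the parentals, only the f allele has switched, so f is the middle locus and the order is g – f – j.

f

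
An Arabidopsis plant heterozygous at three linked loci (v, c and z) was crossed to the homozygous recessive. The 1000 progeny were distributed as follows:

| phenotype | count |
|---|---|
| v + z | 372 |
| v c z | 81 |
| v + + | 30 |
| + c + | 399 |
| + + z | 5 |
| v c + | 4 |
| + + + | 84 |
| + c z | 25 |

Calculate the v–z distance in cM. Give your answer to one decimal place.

6.4 cM

The two most frequent reciprocal classes, + c + and v + z, are the parental types, so the F1 was + c + / v + z.
The two rarest classes, v c + and + + z, are the double crossovers. Comparing them with the parentals, only the v allele has switched, so v is the middle locus and the order is z – v – c.
Crossovers in the z–v interval produce the single-crossover classes + c z and v + + (25 + 30 = 55) plus the double crossovers (9).
RF(z–v) = (55 + 9) / 1000 = 64/1000 = 0.0640 → 6.4 cM.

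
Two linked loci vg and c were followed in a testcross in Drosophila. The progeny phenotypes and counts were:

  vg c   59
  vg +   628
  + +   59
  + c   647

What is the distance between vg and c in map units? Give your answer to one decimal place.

8.5 map units

The two most frequent classes, + c (647) and vg + (628), are the parental types, so the F1 was + c / vg +.
The recombinant classes are + + and vg c: 59 + 59 = 118.
Recombination frequency = 118/1393 = 0.0847 ≈ 8.5%, i.e. 8.5 map units.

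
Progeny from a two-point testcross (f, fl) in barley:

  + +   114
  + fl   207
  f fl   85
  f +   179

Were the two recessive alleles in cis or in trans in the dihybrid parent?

trans

The two most frequent classes are + fl (207) and f + (179); these are the parental (non-recombinant) types.
So the F1 carried + fl on one chromosome and f + on the other — the recessive alleles are on opposite chromosomes (trans / repulsion).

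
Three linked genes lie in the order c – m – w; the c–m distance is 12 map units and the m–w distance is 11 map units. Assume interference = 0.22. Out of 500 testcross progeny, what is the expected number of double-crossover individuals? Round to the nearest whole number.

Map distances give recombination frequencies of 0.120 and 0.110 for the two intervals.
With interference 0.22 (so coincidence = 0.78), expected double-crossover frequency = 0.120 × 0.110 × 0.78 = 0.01030.
Expected number = 0.01030 × 500 = 5.15 ≈ 5.

5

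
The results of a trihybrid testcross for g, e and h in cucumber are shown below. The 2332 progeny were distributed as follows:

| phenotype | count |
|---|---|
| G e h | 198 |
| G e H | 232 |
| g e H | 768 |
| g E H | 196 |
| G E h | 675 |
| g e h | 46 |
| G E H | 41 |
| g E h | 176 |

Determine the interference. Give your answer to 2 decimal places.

The two most frequent reciprocal classes, G E h and g e H, are the parental types, so the F1 was G E h / g e H.
The two rarest classes, G E H and g e h, are the double crossovers. Comparing them with the parentals, only the h allele has switched, so h is the middle locus and the order is g – h – e.
g–h: (408 + 87)/2332 = 0.2123; h–e: (394 + 87)/2332 = 0.2063.
Expected DCO frequency = 0.2123 × 0.2063 ≈ 0.04380; observed = 87/2332 ≈ 0.03731.
Coefficient of coincidence = 0.03731/0.04380 ≈ 0.85; interference = 1 − 0.85 = 0.15.

0.15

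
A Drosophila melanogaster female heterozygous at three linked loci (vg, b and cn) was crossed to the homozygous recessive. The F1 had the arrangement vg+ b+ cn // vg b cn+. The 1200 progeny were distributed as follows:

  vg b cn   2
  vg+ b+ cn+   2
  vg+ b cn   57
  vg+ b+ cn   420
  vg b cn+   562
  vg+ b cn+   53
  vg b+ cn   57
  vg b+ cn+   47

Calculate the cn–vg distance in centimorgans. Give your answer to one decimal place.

The two rarest classes, vg+ b+ cn+ and vg b cn, are the double crossovers. Comparing them with the parentals, only the cn allele has switched, so cn is the middle locus and the order is vg – cn – b.
Crossovers in the vg–cn interval produce the single-crossover classes vg b+ cn and vg+ b cn+ (57 + 53 = 110) plus the double crossovers (4).
RF(vg–cn) = (110 + 4) / 1200 = 114/1200 = 0.0950 → 9.5 centimorgans.

9.5 centimorgans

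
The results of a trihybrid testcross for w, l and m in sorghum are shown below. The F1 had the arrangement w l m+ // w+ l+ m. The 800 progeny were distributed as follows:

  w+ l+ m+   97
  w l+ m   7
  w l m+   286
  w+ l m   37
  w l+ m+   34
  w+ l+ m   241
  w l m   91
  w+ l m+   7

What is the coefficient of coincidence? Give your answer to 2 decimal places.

The two rarest classes, w+ l m+ and w l+ m, are the double crossovers. Comparing them with the parentals, only the w allele has switched, so w is the middle locus and the order is m – w – l.
m–w: (188 + 14)/800 = 0.2525; w–l: (71 + 14)/800 = 0.1062.
Expected DCO frequency = 0.2525 × 0.1062 ≈ 0.02682; observed = 14/800 ≈ 0.01750.
Coefficient of coincidence = 0.01750/0.02682 ≈ 0.65.

0.65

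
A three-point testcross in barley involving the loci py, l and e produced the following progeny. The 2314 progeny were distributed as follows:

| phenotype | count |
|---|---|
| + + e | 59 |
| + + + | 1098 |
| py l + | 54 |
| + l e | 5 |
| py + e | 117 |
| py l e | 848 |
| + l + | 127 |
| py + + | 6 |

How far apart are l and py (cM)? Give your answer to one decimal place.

11.0 cM

The two most frequent reciprocal classes, + + + and py l e, are the parental types, so the F1 was + + + / py l e.
The two rarest classes, py + + and + l e, are the double crossovers. Comparing them with the parentals, only the py allele has switched, so py is the middle locus and the order is l – py – e.
Crossovers in the l–py interval produce the single-crossover classes + l + and py + e (127 + 117 = 244) plus the double crossovers (11).
RF(l–py) = (244 + 11) / 2314 = 255/2314 = 0.1102 → 11.0 cM.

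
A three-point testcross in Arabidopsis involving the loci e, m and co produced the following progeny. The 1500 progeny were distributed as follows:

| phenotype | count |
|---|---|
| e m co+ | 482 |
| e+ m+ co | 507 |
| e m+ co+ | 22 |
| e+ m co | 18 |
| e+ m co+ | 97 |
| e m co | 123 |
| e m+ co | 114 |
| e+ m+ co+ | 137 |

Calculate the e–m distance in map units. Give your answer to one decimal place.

The two most frequent reciprocal classes, e m co+ and e+ m+ co, are the parental types, so the F1 was e m co+ / e+ m+ co.
The two rarest classes, e m+ co+ and e+ m co, are the double crossovers. Comparing them with the parentals, only the m allele has switched, so m is the middle locus and the order is co – m – e.
Crossovers in the m–e interval produce the single-crossover classes e+ m co+ and e m+ co (97 + 114 = 211) plus the double crossovers (40).
RF(m–e) = (211 + 40) / 1500 = 251/1500 = 0.1673 → 16.7 map units.

16.7 map units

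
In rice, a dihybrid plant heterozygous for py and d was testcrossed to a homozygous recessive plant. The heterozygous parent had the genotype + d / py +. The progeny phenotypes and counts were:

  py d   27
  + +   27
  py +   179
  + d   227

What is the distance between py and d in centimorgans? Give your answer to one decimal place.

The recombinant classes are + + and py d: 27 + 27 = 54.
Recombination frequency = 54/460 = 0.1174 ≈ 11.7%, i.e. 11.7 centimorgans.

11.7 centimorgans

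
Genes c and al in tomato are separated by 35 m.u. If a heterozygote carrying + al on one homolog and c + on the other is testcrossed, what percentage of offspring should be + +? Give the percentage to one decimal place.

17.5%

A map distance of 35 m.u. corresponds to a recombination frequency of 0.350.
The F1 is + al / c +, so + + is a recombinant gamete class with expected frequency r/2 = 0.350/2 = 0.1750.
That is 0.1750 = 17.5% of the progeny.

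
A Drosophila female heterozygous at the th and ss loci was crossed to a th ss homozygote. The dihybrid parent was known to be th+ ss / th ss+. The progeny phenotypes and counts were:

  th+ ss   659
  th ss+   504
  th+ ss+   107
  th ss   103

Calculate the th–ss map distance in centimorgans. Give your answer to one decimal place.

15.3 centimorgans

The recombinant classes are th+ ss+ and th ss: 107 + 103 = 210.
Recombination frequency = 210/1373 = 0.1529 ≈ 15.3%, i.e. 15.3 centimorgans.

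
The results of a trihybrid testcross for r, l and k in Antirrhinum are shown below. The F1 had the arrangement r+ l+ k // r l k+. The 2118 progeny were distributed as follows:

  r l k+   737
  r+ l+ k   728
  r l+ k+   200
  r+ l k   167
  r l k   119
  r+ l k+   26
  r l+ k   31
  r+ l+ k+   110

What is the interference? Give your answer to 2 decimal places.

0.00

The two rarest classes, r l+ k and r+ l k+, are the double crossovers. Comparing them with the parentals, only the r allele has switched, so r is the middle locus and the order is k – r – l.
k–r: (229 + 57)/2118 = 0.1350; r–l: (367 + 57)/2118 = 0.2002.
Expected DCO frequency = 0.1350 × 0.2002 ≈ 0.02703; observed = 57/2118 ≈ 0.02691.
Coefficient of coincidence = 0.02691/0.02703 ≈ 1.00; interference = 1 − 1.00 = 0.00.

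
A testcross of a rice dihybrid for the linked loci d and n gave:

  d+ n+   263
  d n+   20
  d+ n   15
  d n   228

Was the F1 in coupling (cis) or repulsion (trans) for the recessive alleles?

The two most frequent classes are d+ n+ (263) and d n (228); these are the parental (non-recombinant) types.
So the F1 carried d+ n+ on one chromosome and d n on the other — the recessive alleles are on the same chromosome (cis / coupling).

cis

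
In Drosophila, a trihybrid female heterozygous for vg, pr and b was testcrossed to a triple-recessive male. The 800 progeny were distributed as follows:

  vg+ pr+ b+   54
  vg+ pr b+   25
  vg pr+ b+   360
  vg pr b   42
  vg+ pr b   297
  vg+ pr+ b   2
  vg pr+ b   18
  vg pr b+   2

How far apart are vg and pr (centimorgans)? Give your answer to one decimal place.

12.5 centimorgans

The two most frequent reciprocal classes, vg pr+ b+ and vg+ pr b, are the parental types, so the F1 was vg pr+ b+ / vg+ pr b.
The two rarest classes, vg pr b+ and vg+ pr+ b, are the double crossovers. Comparing them with the parentals, only the pr allele has switched, so pr is the middle locus and the order is b – pr – vg.
Crossovers in the pr–vg interval produce the single-crossover classes vg+ pr+ b+ and vg pr b (54 + 42 = 96) plus the double crossovers (4).
RF(pr–vg) = (96 + 4) / 800 = 100/800 = 0.1250 → 12.5 centimorgans.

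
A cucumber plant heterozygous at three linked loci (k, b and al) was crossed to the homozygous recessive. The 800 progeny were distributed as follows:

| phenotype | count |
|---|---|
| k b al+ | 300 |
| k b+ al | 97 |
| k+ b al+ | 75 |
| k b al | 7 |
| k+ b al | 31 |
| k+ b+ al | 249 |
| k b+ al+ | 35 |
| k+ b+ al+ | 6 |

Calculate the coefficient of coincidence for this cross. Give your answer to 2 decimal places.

0.71

The two most frequent reciprocal classes, k+ b+ al and k b al+, are the parental types, so the F1 was k+ b+ al / k b al+.
The two rarest classes, k+ b+ al+ and k b al, are the double crossovers. Comparing them with the parentals, only the al allele has switched, so al is the middle locus and the order is k – al – b.
k–al: (172 + 13)/800 = 0.2313; al–b: (66 + 13)/800 = 0.0988.
Expected DCO frequency = 0.2313 × 0.0988 ≈ 0.02285; observed = 13/800 ≈ 0.01625.
Coefficient of coincidence = 0.01625/0.02285 ≈ 0.71.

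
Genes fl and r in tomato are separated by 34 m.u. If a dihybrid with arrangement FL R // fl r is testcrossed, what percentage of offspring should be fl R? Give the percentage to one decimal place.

17.0%

A map distance of 34 m.u. corresponds to a recombination frequency of 0.340.
The F1 is FL R / fl r, so fl R is a recombinant gamete class with expected frequency r/2 = 0.340/2 = 0.1700.
That is 0.1700 = 17.0% of the progeny.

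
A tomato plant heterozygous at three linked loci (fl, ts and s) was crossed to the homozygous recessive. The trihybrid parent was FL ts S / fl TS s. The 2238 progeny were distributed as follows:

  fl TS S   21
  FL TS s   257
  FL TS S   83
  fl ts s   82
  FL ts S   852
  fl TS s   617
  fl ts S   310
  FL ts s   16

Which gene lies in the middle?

s

The two rarest classes, FL ts s and fl TS S, are the double crossovers. Comparing them with the parentals, only the s allele has switched, so s is the middle locus and the order is ts – s – fl.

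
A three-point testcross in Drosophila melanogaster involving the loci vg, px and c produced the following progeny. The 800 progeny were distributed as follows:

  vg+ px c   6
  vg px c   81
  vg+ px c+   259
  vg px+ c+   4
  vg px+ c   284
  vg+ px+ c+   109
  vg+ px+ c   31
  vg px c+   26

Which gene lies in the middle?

The two most frequent reciprocal classes, vg+ px c+ and vg px+ c, are the parental types, so the F1 was vg+ px c+ / vg px+ c.
The two rarest classes, vg+ px c and vg px+ c+, are the double crossovers. Comparing them with the parentals, only the c allele has switched, so c is the middle locus and the order is vg – c – px.

c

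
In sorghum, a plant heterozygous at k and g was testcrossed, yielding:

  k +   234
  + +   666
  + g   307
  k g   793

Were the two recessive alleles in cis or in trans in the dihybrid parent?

cis

The two most frequent classes are + + (666) and k g (793); these are the parental (non-recombinant) types.
So the F1 carried + + on one chromosome and k g on the other — the recessive alleles are on the same chromosome (cis / coupling).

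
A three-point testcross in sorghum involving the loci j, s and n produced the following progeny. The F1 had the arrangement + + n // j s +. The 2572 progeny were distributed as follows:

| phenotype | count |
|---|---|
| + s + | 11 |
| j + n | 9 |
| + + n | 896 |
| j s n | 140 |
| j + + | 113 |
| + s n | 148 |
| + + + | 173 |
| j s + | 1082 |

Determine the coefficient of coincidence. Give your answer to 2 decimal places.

0.55

The two rarest classes, j + n and + s +, are the double crossovers. Comparing them with the parentals, only the j allele has switched, so j is the middle locus and the order is s – j – n.
s–j: (261 + 20)/2572 = 0.1093; j–n: (313 + 20)/2572 = 0.1295.
Expected DCO frequency = 0.1093 × 0.1295 ≈ 0.01415; observed = 20/2572 ≈ 0.00778.
Coefficient of coincidence = 0.00778/0.01415 ≈ 0.55.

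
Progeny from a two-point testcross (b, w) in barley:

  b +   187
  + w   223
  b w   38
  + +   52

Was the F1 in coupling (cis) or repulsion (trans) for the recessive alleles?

trans

The two most frequent classes are + w (223) and b + (187); these are the parental (non-recombinant) types.
So the F1 carried + w on one chromosome and b + on the other — the recessive alleles are on opposite chromosomes (trans / repulsion).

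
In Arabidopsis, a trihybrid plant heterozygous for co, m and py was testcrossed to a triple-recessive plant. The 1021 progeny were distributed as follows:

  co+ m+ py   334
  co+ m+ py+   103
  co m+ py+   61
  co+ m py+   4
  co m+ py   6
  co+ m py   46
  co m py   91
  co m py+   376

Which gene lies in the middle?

The two most frequent reciprocal classes, co m py+ and co+ m+ py, are the parental types, so the F1 was co m py+ / co+ m+ py.
The two rarest classes, co+ m py+ and co m+ py, are the double crossovers. Comparing them with the parentals, only the co allele has switched, so co is the middle locus and the order is py – co – m.

co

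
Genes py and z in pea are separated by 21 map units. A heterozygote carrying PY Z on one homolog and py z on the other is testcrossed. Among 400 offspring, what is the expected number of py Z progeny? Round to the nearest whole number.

42

A map distance of 21 map units corresponds to a recombination frequency of 0.210.
The F1 is PY Z / py z, so py Z is a recombinant gamete class with expected frequency r/2 = 0.210/2 = 0.1050.
Expected number = 0.1050 × 400 = 42.00 ≈ 42.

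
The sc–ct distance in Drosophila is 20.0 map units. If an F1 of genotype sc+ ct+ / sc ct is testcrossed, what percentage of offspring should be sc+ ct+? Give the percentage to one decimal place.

A map distance of 20.0 map units corresponds to a recombination frequency of 0.200.
The F1 is sc+ ct+ / sc ct, so sc+ ct+ is a parental gamete class with expected frequency (1 − r)/2 = 0.800/2 = 0.4000.
That is 0.4000 = 40.0% of the progeny.

40.0%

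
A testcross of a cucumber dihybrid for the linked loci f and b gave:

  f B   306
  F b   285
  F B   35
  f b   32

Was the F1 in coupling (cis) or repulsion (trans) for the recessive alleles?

The two most frequent classes are F b (285) and f B (306); these are the parental (non-recombinant) types.
So the F1 carried F b on one chromosome and f B on the other — the recessive alleles are on opposite chromosomes (trans / repulsion).

trans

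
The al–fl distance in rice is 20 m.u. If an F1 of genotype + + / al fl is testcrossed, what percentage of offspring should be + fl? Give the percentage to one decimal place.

A map distance of 20 m.u. corresponds to a recombination frequency of 0.200.
The F1 is + + / al fl, so + fl is a recombinant gamete class with expected frequency r/2 = 0.200/2 = 0.1000.
That is 0.1000 = 10.0% of the progeny.

10.0%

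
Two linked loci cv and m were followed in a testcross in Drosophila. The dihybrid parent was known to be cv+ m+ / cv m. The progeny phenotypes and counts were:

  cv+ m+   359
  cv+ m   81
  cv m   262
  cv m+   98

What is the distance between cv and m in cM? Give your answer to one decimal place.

The recombinant classes are cv+ m and cv m+: 81 + 98 = 179.
Recombination frequency = 179/800 = 0.2238 ≈ 22.4%, i.e. 22.4 cM.

22.4 cM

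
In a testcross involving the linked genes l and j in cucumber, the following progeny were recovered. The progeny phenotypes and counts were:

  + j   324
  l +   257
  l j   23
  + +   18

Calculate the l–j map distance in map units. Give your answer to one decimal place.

The two most frequent classes, + j (324) and l + (257), are the parental types, so the F1 was + j / l +.
The recombinant classes are + + and l j: 18 + 23 = 41.
Recombination frequency = 41/622 = 0.0659 ≈ 6.6%, i.e. 6.6 map units.

6.6 map units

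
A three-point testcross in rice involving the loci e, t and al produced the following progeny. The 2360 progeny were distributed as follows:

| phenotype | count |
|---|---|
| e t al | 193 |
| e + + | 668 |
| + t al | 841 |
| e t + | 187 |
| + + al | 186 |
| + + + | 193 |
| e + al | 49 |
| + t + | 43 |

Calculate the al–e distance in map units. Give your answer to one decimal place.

The two most frequent reciprocal classes, e + + and + t al, are the parental types, so the F1 was e + + / + t al.
The two rarest classes, e + al and + t +, are the double crossovers. Comparing them with the parentals, only the al allele has switched, so al is the middle locus and the order is e – al – t.
Crossovers in the e–al interval produce the single-crossover classes + + + and e t al (193 + 193 = 386) plus the double crossovers (92).
RF(e–al) = (386 + 92) / 2360 = 478/2360 = 0.2025 → 20.3 map units.

20.3 map units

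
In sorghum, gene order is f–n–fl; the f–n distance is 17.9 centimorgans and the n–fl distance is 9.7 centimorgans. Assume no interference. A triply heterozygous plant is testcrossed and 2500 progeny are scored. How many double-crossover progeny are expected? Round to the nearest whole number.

Map distances give recombination frequencies of 0.179 and 0.097 for the two intervals.
With no interference, expected double-crossover frequency = 0.179 × 0.097 = 0.01736.
Expected number = 0.01736 × 2500 = 43.41 ≈ 43.

43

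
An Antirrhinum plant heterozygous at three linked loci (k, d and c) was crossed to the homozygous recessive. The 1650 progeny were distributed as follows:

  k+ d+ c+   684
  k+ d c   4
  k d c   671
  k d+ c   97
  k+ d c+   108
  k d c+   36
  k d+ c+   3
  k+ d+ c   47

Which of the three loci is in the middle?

k

The two most frequent reciprocal classes, k d c and k+ d+ c+, are the parental types, so the F1 was k d c / k+ d+ c+.
The two rarest classes, k+ d c and k d+ c+, are the double crossovers. Comparing them with the parentals, only the k allele has switched, so k is the middle locus and the order is c – k – d.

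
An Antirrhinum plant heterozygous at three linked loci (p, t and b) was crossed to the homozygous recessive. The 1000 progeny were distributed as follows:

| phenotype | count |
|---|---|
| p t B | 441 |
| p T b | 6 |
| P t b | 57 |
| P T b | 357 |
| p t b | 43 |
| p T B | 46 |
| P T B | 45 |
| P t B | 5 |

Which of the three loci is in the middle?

p

The two most frequent reciprocal classes, p t B and P T b, are the parental types, so the F1 was p t B / P T b.
The two rarest classes, P t B and p T b, are the double crossovers. Comparing them with the parentals, only the p allele has switched, so p is the middle locus and the order is t – p – b.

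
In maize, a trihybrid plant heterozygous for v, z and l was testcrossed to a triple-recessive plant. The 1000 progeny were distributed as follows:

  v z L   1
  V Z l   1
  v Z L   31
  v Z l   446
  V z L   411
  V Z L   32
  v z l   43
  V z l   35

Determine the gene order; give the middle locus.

The two most frequent reciprocal classes, v Z l and V z L, are the parental types, so the F1 was v Z l / V z L.
The two rarest classes, V Z l and v z L, are the double crossovers. Comparing them with the parentals, only the v allele has switched, so v is the middle locus and the order is l – v – z.

v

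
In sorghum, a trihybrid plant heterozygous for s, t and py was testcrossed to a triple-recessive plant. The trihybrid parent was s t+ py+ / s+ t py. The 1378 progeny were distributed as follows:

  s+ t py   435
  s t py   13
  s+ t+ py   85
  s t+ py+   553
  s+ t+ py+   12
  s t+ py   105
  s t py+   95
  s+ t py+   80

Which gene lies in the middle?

s

The two rarest classes, s+ t+ py+ and s t py, are the double crossovers. Comparing them with the parentals, only the s allele has switched, so s is the middle locus and the order is t – s – py.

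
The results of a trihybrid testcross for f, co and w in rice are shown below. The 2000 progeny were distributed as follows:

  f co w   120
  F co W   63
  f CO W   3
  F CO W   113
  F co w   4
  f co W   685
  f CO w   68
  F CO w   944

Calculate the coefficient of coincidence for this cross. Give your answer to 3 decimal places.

The two most frequent reciprocal classes, f co W and F CO w, are the parental types, so the F1 was f co W / F CO w.
The two rarest classes, f CO W and F co w, are the double crossovers. Comparing them with the parentals, only the co allele has switched, so co is the middle locus and the order is w – co – f.
w–co: (233 + 7)/2000 = 0.1200; co–f: (131 + 7)/2000 = 0.0690.
Expected DCO frequency = 0.1200 × 0.0690 ≈ 0.00828; observed = 7/2000 ≈ 0.00350.
Coefficient of coincidence = 0.00350/0.00828 ≈ 0.423.

0.423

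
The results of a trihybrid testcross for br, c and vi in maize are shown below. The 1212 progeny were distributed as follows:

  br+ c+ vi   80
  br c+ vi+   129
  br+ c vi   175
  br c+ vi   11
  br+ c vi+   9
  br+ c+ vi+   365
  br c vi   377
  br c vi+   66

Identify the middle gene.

The two most frequent reciprocal classes, br+ c+ vi+ and br c vi, are the parental types, so the F1 was br+ c+ vi+ / br c vi.
The two rarest classes, br+ c vi+ and br c+ vi, are the double crossovers. Comparing them with the parentals, only the c allele has switched, so c is the middle locus and the order is br – c – vi.

c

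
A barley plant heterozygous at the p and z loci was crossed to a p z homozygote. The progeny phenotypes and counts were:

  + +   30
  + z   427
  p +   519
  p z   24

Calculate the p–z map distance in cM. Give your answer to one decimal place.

The two most frequent classes, + z (427) and p + (519), are the parental types, so the F1 was + z / p +.
The recombinant classes are + + and p z: 30 + 24 = 54.
Recombination frequency = 54/1000 = 0.0540 ≈ 5.4%, i.e. 5.4 cM.

5.4 cM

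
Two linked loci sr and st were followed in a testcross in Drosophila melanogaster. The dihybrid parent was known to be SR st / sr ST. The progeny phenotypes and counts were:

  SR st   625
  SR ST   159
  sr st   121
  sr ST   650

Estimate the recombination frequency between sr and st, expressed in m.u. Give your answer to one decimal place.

18.0 m.u.

The recombinant classes are SR ST and sr st: 159 + 121 = 280.
Recombination frequency = 280/1555 = 0.1801 ≈ 18.0%, i.e. 18.0 m.u.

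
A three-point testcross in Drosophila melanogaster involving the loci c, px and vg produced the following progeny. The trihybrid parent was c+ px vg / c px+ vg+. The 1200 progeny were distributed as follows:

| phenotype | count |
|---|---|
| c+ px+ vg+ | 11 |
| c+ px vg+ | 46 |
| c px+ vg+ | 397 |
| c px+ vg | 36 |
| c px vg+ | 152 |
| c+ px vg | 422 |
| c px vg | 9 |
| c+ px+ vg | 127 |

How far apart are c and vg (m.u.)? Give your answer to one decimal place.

8.5 m.u.

The two rarest classes, c px vg and c+ px+ vg+, are the double crossovers. Comparing them with the parentals, only the c allele has switched, so c is the middle locus and the order is px – c – vg.
Crossovers in the c–vg interval produce the single-crossover classes c+ px vg+ and c px+ vg (46 + 36 = 82) plus the double crossovers (20).
RF(c–vg) = (82 + 20) / 1200 = 102/1200 = 0.0850 → 8.5 m.u.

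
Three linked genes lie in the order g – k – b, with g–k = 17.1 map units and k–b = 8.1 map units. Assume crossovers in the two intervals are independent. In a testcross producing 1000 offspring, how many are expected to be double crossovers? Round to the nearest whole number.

Map distances give recombination frequencies of 0.171 and 0.081 for the two intervals.
With no interference, expected double-crossover frequency = 0.171 × 0.081 = 0.01385.
Expected number = 0.01385 × 1000 = 13.85 ≈ 14.

14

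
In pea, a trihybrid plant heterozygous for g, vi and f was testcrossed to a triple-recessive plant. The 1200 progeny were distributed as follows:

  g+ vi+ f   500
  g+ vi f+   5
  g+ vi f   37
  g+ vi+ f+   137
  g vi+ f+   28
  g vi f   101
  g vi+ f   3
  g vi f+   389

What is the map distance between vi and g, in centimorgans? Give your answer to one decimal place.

6.1 centimorgans

The two most frequent reciprocal classes, g vi f+ and g+ vi+ f, are the parental types, so the F1 was g vi f+ / g+ vi+ f.
The two rarest classes, g+ vi f+ and g vi+ f, are the double crossovers. Comparing them with the parentals, only the g allele has switched, so g is the middle locus and the order is f – g – vi.
Crossovers in the g–vi interval produce the single-crossover classes g vi+ f+ and g+ vi f (28 + 37 = 65) plus the double crossovers (8).
RF(g–vi) = (65 + 8) / 1200 = 73/1200 = 0.0608 → 6.1 centimorgans.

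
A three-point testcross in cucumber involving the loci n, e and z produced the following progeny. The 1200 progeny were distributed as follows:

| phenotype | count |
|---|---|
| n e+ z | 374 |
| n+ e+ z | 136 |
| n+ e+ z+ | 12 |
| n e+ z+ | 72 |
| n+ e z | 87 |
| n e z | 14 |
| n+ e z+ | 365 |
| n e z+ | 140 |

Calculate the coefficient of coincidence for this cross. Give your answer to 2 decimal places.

The two most frequent reciprocal classes, n+ e z+ and n e+ z, are the parental types, so the F1 was n+ e z+ / n e+ z.
The two rarest classes, n+ e+ z+ and n e z, are the double crossovers. Comparing them with the parentals, only the e allele has switched, so e is the middle locus and the order is n – e – z.
n–e: (276 + 26)/1200 = 0.2517; e–z: (159 + 26)/1200 = 0.1542.
Expected DCO frequency = 0.2517 × 0.1542 ≈ 0.03881; observed = 26/1200 ≈ 0.02167.
Coefficient of coincidence = 0.02167/0.03881 ≈ 0.56.

0.56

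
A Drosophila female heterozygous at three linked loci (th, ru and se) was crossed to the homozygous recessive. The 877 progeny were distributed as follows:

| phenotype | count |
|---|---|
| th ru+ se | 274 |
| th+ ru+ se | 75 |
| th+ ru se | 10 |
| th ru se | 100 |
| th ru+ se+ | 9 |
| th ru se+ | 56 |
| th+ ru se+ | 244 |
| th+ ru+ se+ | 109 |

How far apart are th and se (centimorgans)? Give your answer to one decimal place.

17.1 centimorgans

The two most frequent reciprocal classes, th ru+ se and th+ ru se+, are the parental types, so the F1 was th ru+ se / th+ ru se+.
The two rarest classes, th ru+ se+ and th+ ru se, are the double crossovers. Comparing them with the parentals, only the se allele has switched, so se is the middle locus and the order is th – se – ru.
Crossovers in the th–se interval produce the single-crossover classes th+ ru+ se and th ru se+ (75 + 56 = 131) plus the double crossovers (19).
RF(th–se) = (131 + 19) / 877 = 150/877 = 0.1710 → 17.1 centimorgans.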